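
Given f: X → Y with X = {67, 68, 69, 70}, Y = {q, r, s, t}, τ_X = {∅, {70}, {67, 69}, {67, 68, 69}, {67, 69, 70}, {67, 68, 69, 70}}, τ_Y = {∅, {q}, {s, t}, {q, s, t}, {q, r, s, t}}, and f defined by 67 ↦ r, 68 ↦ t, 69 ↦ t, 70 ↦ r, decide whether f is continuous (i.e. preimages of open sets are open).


f is NOT continuous.

Compute f^{-1}(U) for each U ∈ τ_Y:
  U = ∅: f^{-1}(U) = ∅ ∈ τ_X ✓.
  U = {q}: f^{-1}(U) = ∅ ∈ τ_X ✓.
  U = {s, t}: f^{-1}(U) = {68, 69} ∉ τ_X ✗.
  U = {q, s, t}: f^{-1}(U) = {68, 69} ∉ τ_X ✗.
  U = {q, r, s, t}: f^{-1}(U) = {67, 68, 69, 70} ∈ τ_X ✓.
Found U = {s, t} with f^{-1}(U) = {68, 69} not in τ_X. Therefore f is NOT continuous.


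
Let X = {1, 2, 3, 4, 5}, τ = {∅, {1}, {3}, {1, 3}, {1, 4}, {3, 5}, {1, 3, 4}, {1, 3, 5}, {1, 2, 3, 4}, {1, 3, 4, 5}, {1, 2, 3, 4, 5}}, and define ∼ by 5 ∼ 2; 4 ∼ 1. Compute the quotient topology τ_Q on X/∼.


X/∼ = {[1=4], [2=5], [3]}; |τ_Q| = 5.

Equivalence classes: [1=4], [2=5], [3].
Quotient map π: X → X/∼ sends 1 ↦ [1=4], 2 ↦ [2=5], 3 ↦ [3], 4 ↦ [1=4], 5 ↦ [2=5].
For each subset V ⊆ X/∼, compute π^{-1}(V) ⊆ X and check whether π^{-1}(V) ∈ τ. V is open in τ_Q iff π^{-1}(V) ∈ τ.
  V = {}: π^{-1}(V) = ∅ ∈ τ ✓.
  V = {[1=4]}: π^{-1}(V) = {1, 4} ∈ τ ✓.
  V = {[2=5]}: π^{-1}(V) = {2, 5} ∉ τ ✗.
  V = {[1=4], [2=5]}: π^{-1}(V) = {1, 2, 4, 5} ∉ τ ✗.
  V = {[3]}: π^{-1}(V) = {3} ∈ τ ✓.
  V = {[1=4], [3]}: π^{-1}(V) = {1, 3, 4} ∈ τ ✓.
  V = {[2=5], [3]}: π^{-1}(V) = {2, 3, 5} ∉ τ ✗.
  V = {[1=4], [2=5], [3]}: π^{-1}(V) = {1, 2, 3, 4, 5} ∈ τ ✓.
Open sets in the quotient: τ_Q = {{}, {[1=4]}, {[3]}, {[1=4], [3]}, {[1=4], [2=5], [3]}} (5 elements).


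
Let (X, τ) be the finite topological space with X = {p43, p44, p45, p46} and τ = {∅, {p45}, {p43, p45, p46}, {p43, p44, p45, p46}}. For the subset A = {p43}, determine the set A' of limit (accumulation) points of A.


A' = {p44, p46}

For each x ∈ X, list the open sets U ∈ τ with x ∈ U, then check whether U ∩ (A ∖ {x}) ≠ ∅ for every such U.
  x = p43: open {p43, p45, p46} ∋ x has {p43, p45, p46} ∩ (A ∖ {p43}) = ∅, so x is NOT a limit point.
  x = p44: opens ∋ x are {p43, p44, p45, p46}; each meets A ∖ {p44}, so x IS a limit point.
  x = p45: open {p45} ∋ x has {p45} ∩ (A ∖ {p45}) = ∅, so x is NOT a limit point.
  x = p46: opens ∋ x are {p43, p45, p46}, {p43, p44, p45, p46}; each meets A ∖ {p46}, so x IS a limit point.
Collecting: A' = {p44, p46}.


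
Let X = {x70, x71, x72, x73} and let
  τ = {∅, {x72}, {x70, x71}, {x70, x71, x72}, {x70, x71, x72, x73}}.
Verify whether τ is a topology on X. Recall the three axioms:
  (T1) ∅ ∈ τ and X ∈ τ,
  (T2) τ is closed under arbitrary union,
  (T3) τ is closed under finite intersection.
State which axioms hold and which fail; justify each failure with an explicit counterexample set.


τ IS a topology on X.

Axiom (T1): ∅ ∈ τ? Yes; X ∈ τ? Yes.
Axiom (T2/T3): check pairwise unions and intersections of members of τ.
All pairwise intersections and unions checked — each lies in τ. Therefore τ satisfies (T1), (T2), (T3): it IS a topology on X.


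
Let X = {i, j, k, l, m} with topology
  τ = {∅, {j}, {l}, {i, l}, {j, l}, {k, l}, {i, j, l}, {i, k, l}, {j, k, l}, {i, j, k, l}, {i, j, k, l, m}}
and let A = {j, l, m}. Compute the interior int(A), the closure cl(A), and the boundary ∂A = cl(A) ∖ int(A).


int(A) = {j, l}, cl(A) = {i, j, k, l, m}, ∂A = {i, k, m}.

Closed sets in (X, τ) are complements of opens:
  closed(X, τ) = {∅, {m}, {i, m}, {j, m}, {k, m}, {i, j, m}, {i, k, m}, {j, k, m}, {i, j, k, m}, {i, k, l, m}, {i, j, k, l, m}}.
int(A) = ⋃ {U ∈ τ : U ⊆ A}. Opens contained in A: ∅, {j}, {l}, {j, l}.
Taking the union of these: int(A) = {j, l}.
cl(A) = ⋂ {C closed : A ⊆ C}. Closed sets containing A: {i, j, k, l, m}.
Intersecting these: cl(A) = {i, j, k, l, m}.
∂A = cl(A) ∖ int(A) = {i, j, k, l, m} ∖ {j, l} = {i, k, m}.


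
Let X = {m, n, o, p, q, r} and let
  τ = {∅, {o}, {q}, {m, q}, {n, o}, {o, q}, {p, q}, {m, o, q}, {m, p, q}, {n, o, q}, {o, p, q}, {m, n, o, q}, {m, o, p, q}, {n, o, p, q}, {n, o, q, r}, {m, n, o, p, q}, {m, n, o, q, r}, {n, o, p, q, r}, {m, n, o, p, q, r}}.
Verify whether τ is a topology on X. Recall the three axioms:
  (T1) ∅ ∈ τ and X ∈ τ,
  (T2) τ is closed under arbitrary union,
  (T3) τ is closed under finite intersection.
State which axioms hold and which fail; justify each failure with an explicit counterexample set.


τ IS a topology on X.

Axiom (T1): ∅ ∈ τ? Yes; X ∈ τ? Yes.
Axiom (T2/T3): check pairwise unions and intersections of members of τ.
All pairwise intersections and unions checked — each lies in τ. Therefore τ satisfies (T1), (T2), (T3): it IS a topology on X.


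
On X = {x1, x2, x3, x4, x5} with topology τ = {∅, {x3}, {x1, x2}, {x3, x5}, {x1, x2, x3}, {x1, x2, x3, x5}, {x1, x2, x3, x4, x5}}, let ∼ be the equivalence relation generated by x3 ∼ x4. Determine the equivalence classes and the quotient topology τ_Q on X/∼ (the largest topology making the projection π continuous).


X/∼ = {[x1], [x2], [x3=x4], [x5]}; |τ_Q| = 3.

Equivalence classes: [x1], [x2], [x3=x4], [x5].
Quotient map π: X → X/∼ sends x1 ↦ [x1], x2 ↦ [x2], x3 ↦ [x3=x4], x4 ↦ [x3=x4], x5 ↦ [x5].
For each subset V ⊆ X/∼, compute π^{-1}(V) ⊆ X and check whether π^{-1}(V) ∈ τ. V is open in τ_Q iff π^{-1}(V) ∈ τ.
  V = {}: π^{-1}(V) = ∅ ∈ τ ✓.
  V = {[x1]}: π^{-1}(V) = {x1} ∉ τ ✗.
  V = {[x2]}: π^{-1}(V) = {x2} ∉ τ ✗.
  V = {[x1], [x2]}: π^{-1}(V) = {x1, x2} ∈ τ ✓.
  V = {[x3=x4]}: π^{-1}(V) = {x3, x4} ∉ τ ✗.
  V = {[x1], [x3=x4]}: π^{-1}(V) = {x1, x3, x4} ∉ τ ✗.
  V = {[x2], [x3=x4]}: π^{-1}(V) = {x2, x3, x4} ∉ τ ✗.
  V = {[x1], [x2], [x3=x4]}: π^{-1}(V) = {x1, x2, x3, x4} ∉ τ ✗.
  V = {[x5]}: π^{-1}(V) = {x5} ∉ τ ✗.
  V = {[x1], [x5]}: π^{-1}(V) = {x1, x5} ∉ τ ✗.
  V = {[x2], [x5]}: π^{-1}(V) = {x2, x5} ∉ τ ✗.
  V = {[x1], [x2], [x5]}: π^{-1}(V) = {x1, x2, x5} ∉ τ ✗.
  V = {[x3=x4], [x5]}: π^{-1}(V) = {x3, x4, x5} ∉ τ ✗.
  V = {[x1], [x3=x4], [x5]}: π^{-1}(V) = {x1, x3, x4, x5} ∉ τ ✗.
  V = {[x2], [x3=x4], [x5]}: π^{-1}(V) = {x2, x3, x4, x5} ∉ τ ✗.
  V = {[x1], [x2], [x3=x4], [x5]}: π^{-1}(V) = {x1, x2, x3, x4, x5} ∈ τ ✓.
Open sets in the quotient: τ_Q = {{}, {[x1], [x2]}, {[x1], [x2], [x3=x4], [x5]}} (3 elements).


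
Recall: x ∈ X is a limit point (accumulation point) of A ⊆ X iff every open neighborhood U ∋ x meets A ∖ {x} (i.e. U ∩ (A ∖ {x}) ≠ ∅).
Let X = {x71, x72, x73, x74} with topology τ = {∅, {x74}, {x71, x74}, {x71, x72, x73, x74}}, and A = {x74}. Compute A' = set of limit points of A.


A' = {x71, x72, x73}

For each x ∈ X, list the open sets U ∈ τ with x ∈ U, then check whether U ∩ (A ∖ {x}) ≠ ∅ for every such U.
  x = x71: opens ∋ x are {x71, x74}, {x71, x72, x73, x74}; each meets A ∖ {x71}, so x IS a limit point.
  x = x72: opens ∋ x are {x71, x72, x73, x74}; each meets A ∖ {x72}, so x IS a limit point.
  x = x73: opens ∋ x are {x71, x72, x73, x74}; each meets A ∖ {x73}, so x IS a limit point.
  x = x74: open {x74} ∋ x has {x74} ∩ (A ∖ {x74}) = ∅, so x is NOT a limit point.
Collecting: A' = {x71, x72, x73}.


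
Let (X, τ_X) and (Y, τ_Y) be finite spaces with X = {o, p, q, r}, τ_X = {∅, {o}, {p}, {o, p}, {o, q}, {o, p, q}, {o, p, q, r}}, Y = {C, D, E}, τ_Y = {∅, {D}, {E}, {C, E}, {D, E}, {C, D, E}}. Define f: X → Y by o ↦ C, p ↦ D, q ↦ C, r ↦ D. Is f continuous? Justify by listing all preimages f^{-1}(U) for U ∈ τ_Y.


f is NOT continuous.

Compute f^{-1}(U) for each U ∈ τ_Y:
  U = ∅: f^{-1}(U) = ∅ ∈ τ_X ✓.
  U = {D}: f^{-1}(U) = {p, r} ∉ τ_X ✗.
  U = {E}: f^{-1}(U) = ∅ ∈ τ_X ✓.
  U = {C, E}: f^{-1}(U) = {o, q} ∈ τ_X ✓.
  U = {D, E}: f^{-1}(U) = {p, r} ∉ τ_X ✗.
  U = {C, D, E}: f^{-1}(U) = {o, p, q, r} ∈ τ_X ✓.
Found U = {D} with f^{-1}(U) = {p, r} not in τ_X. Therefore f is NOT continuous.


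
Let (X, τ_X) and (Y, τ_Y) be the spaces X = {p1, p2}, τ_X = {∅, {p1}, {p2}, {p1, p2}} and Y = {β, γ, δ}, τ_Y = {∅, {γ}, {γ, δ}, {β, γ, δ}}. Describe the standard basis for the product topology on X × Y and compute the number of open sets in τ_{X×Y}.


Basis B = {∅ × ∅, {p1} × {γ}, {p2} × {γ}, {p1} × {γ, δ}, {p1, p2} × {γ}, {p2} × {γ, δ}, {p1} × {β, γ, δ}, {p2} × {β, γ, δ}, {p1, p2} × {γ, δ}, {p1, p2} × {β, γ, δ}}; |τ_{X×Y}| = 16.

Enumerate products U × V with U ∈ τ_X, V ∈ τ_Y (deduplicated):
  ∅ × ∅ = {} (∅)
  {p1} × {γ} = {(p1,γ)}
  {p2} × {γ} = {(p2,γ)}
  {p1} × {γ, δ} = {(p1,γ), (p1,δ)}
  {p1, p2} × {γ} = {(p1,γ), (p2,γ)}
  {p2} × {γ, δ} = {(p2,γ), (p2,δ)}
  {p1} × {β, γ, δ} = {(p1,β), (p1,γ), (p1,δ)}
  {p2} × {β, γ, δ} = {(p2,β), (p2,γ), (p2,δ)}
  {p1, p2} × {γ, δ} = {(p1,γ), (p1,δ), (p2,γ), (p2,δ)}
  {p1, p2} × {β, γ, δ} = {(p1,β), (p1,γ), (p1,δ), (p2,β), (p2,γ), (p2,δ)}
These 10 distinct sets form the basis B.
Close under arbitrary unions to get τ_{X×Y}; counting gives |τ_{X×Y}| = 16.


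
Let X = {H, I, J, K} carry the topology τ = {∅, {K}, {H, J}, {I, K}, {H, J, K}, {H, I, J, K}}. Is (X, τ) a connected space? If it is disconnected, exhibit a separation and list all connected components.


(X, τ) is disconnected; components = [{H, J}, {I, K}].

Find clopen sets (U ∈ τ with X ∖ U ∈ τ):
  U = ∅, X ∖ U = {H, I, J, K} — both open, so U is clopen.
  U = {H, J}, X ∖ U = {I, K} — both open, so U is clopen.
  U = {I, K}, X ∖ U = {H, J} — both open, so U is clopen.
  U = {H, I, J, K}, X ∖ U = ∅ — both open, so U is clopen.
Nontrivial clopen(s) exist: e.g. {H, J}. So (X, τ) is disconnected.
Compute connected components by grouping points that agree on all clopens:
  component: {H, J}
  component: {I, K}


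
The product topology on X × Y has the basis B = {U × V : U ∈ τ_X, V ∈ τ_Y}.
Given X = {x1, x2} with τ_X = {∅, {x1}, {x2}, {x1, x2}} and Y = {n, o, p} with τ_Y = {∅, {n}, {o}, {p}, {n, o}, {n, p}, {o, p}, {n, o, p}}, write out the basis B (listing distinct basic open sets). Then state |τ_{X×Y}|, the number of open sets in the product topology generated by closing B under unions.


Basis B = {∅ × ∅, {x1} × {n}, {x1} × {o}, {x1} × {p}, {x2} × {n}, {x2} × {o}, {x2} × {p}, {x1} × {n, o}, {x1} × {n, p}, {x1, x2} × {n}, {x1} × {o, p}, {x1, x2} × {o}, {x1, x2} × {p}, {x2} × {n, o}, {x2} × {n, p}, {x2} × {o, p}, {x1} × {n, o, p}, {x2} × {n, o, p}, {x1, x2} × {n, o}, {x1, x2} × {n, p}, {x1, x2} × {o, p}, {x1, x2} × {n, o, p}}; |τ_{X×Y}| = 64.

Enumerate products U × V with U ∈ τ_X, V ∈ τ_Y (deduplicated):
  ∅ × ∅ = {} (∅)
  {x1} × {n} = {(x1,n)}
  {x1} × {o} = {(x1,o)}
  {x1} × {p} = {(x1,p)}
  {x2} × {n} = {(x2,n)}
  {x2} × {o} = {(x2,o)}
  {x2} × {p} = {(x2,p)}
  {x1} × {n, o} = {(x1,n), (x1,o)}
  {x1} × {n, p} = {(x1,n), (x1,p)}
  {x1, x2} × {n} = {(x1,n), (x2,n)}
  {x1} × {o, p} = {(x1,o), (x1,p)}
  {x1, x2} × {o} = {(x1,o), (x2,o)}
  {x1, x2} × {p} = {(x1,p), (x2,p)}
  {x2} × {n, o} = {(x2,n), (x2,o)}
  {x2} × {n, p} = {(x2,n), (x2,p)}
  {x2} × {o, p} = {(x2,o), (x2,p)}
  {x1} × {n, o, p} = {(x1,n), (x1,o), (x1,p)}
  {x2} × {n, o, p} = {(x2,n), (x2,o), (x2,p)}
  {x1, x2} × {n, o} = {(x1,n), (x1,o), (x2,n), (x2,o)}
  {x1, x2} × {n, p} = {(x1,n), (x1,p), (x2,n), (x2,p)}
  {x1, x2} × {o, p} = {(x1,o), (x1,p), (x2,o), (x2,p)}
  {x1, x2} × {n, o, p} = {(x1,n), (x1,o), (x1,p), (x2,n), (x2,o), (x2,p)}
These 22 distinct sets form the basis B.
Close under arbitrary unions to get τ_{X×Y}; counting gives |τ_{X×Y}| = 64.


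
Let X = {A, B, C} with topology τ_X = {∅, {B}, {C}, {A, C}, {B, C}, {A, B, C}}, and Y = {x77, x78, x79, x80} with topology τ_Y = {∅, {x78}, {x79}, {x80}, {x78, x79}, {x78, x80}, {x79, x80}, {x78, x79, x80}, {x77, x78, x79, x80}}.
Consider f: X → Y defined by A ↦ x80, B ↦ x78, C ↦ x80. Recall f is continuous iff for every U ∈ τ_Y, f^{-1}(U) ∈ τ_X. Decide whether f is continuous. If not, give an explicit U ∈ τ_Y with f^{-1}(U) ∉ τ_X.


f IS continuous.

Compute f^{-1}(U) for each U ∈ τ_Y:
  U = ∅: f^{-1}(U) = ∅ ∈ τ_X ✓.
  U = {x78}: f^{-1}(U) = {B} ∈ τ_X ✓.
  U = {x79}: f^{-1}(U) = ∅ ∈ τ_X ✓.
  U = {x80}: f^{-1}(U) = {A, C} ∈ τ_X ✓.
  U = {x78, x79}: f^{-1}(U) = {B} ∈ τ_X ✓.
  U = {x78, x80}: f^{-1}(U) = {A, B, C} ∈ τ_X ✓.
  U = {x79, x80}: f^{-1}(U) = {A, C} ∈ τ_X ✓.
  U = {x78, x79, x80}: f^{-1}(U) = {A, B, C} ∈ τ_X ✓.
  U = {x77, x78, x79, x80}: f^{-1}(U) = {A, B, C} ∈ τ_X ✓.
Every preimage lies in τ_X, so f IS continuous.


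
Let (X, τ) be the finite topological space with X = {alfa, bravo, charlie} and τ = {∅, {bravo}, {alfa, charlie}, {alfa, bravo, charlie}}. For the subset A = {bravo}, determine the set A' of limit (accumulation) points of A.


A' = ∅

For each x ∈ X, list the open sets U ∈ τ with x ∈ U, then check whether U ∩ (A ∖ {x}) ≠ ∅ for every such U.
  x = alfa: open {alfa, charlie} ∋ x has {alfa, charlie} ∩ (A ∖ {alfa}) = ∅, so x is NOT a limit point.
  x = bravo: open {bravo} ∋ x has {bravo} ∩ (A ∖ {bravo}) = ∅, so x is NOT a limit point.
  x = charlie: open {alfa, charlie} ∋ x has {alfa, charlie} ∩ (A ∖ {charlie}) = ∅, so x is NOT a limit point.
Collecting: A' = ∅.


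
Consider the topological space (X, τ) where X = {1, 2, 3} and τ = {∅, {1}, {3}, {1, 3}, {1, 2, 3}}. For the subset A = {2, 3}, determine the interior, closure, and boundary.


int(A) = {3}, cl(A) = {2, 3}, ∂A = {2}.

Closed sets in (X, τ) are complements of opens:
  closed(X, τ) = {∅, {2}, {1, 2}, {2, 3}, {1, 2, 3}}.
int(A) = ⋃ {U ∈ τ : U ⊆ A}. Opens contained in A: ∅, {3}.
Taking the union of these: int(A) = {3}.
cl(A) = ⋂ {C closed : A ⊆ C}. Closed sets containing A: {2, 3}, {1, 2, 3}.
Intersecting these: cl(A) = {2, 3}.
∂A = cl(A) ∖ int(A) = {2, 3} ∖ {3} = {2}.


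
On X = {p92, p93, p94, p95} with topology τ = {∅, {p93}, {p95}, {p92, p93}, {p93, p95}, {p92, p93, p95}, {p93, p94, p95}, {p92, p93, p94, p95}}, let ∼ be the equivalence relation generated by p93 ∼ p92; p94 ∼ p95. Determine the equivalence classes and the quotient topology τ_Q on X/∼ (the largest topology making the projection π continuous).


X/∼ = {[p92=p93], [p94=p95]}; |τ_Q| = 3.

Equivalence classes: [p92=p93], [p94=p95].
Quotient map π: X → X/∼ sends p92 ↦ [p92=p93], p93 ↦ [p92=p93], p94 ↦ [p94=p95], p95 ↦ [p94=p95].
For each subset V ⊆ X/∼, compute π^{-1}(V) ⊆ X and check whether π^{-1}(V) ∈ τ. V is open in τ_Q iff π^{-1}(V) ∈ τ.
  V = {}: π^{-1}(V) = ∅ ∈ τ ✓.
  V = {[p92=p93]}: π^{-1}(V) = {p92, p93} ∈ τ ✓.
  V = {[p94=p95]}: π^{-1}(V) = {p94, p95} ∉ τ ✗.
  V = {[p92=p93], [p94=p95]}: π^{-1}(V) = {p92, p93, p94, p95} ∈ τ ✓.
Open sets in the quotient: τ_Q = {{}, {[p92=p93]}, {[p92=p93], [p94=p95]}} (3 elements).


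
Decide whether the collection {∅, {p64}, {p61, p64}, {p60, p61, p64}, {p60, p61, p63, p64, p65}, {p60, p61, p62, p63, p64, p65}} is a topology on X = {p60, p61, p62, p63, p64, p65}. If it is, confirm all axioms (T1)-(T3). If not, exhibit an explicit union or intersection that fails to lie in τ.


τ IS a topology on X.

Axiom (T1): ∅ ∈ τ? Yes; X ∈ τ? Yes.
Axiom (T2/T3): check pairwise unions and intersections of members of τ.
All pairwise intersections and unions checked — each lies in τ. Therefore τ satisfies (T1), (T2), (T3): it IS a topology on X.


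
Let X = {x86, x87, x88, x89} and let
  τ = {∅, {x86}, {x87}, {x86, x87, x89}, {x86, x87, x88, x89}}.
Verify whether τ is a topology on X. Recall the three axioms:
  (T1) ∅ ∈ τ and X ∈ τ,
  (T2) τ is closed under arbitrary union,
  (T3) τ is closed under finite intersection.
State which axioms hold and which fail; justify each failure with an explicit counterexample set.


τ is NOT a topology on X.

Axiom (T1): ∅ ∈ τ? Yes; X ∈ τ? Yes.
Axiom (T2/T3): check pairwise unions and intersections of members of τ.
Counterexample for (T2): {x86} ∪ {x87} = {x86, x87} ∉ τ. Therefore τ is NOT a topology.


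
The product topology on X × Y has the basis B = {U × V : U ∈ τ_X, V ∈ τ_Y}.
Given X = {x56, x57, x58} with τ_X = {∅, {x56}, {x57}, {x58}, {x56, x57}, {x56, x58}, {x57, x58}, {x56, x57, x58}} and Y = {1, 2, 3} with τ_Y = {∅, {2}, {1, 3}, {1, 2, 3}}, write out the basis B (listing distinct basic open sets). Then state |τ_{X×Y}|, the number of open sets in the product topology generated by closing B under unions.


Basis B = {∅ × ∅, {x56} × {2}, {x57} × {2}, {x58} × {2}, {x56} × {1, 3}, {x56, x57} × {2}, {x56, x58} × {2}, {x57} × {1, 3}, {x57, x58} × {2}, {x58} × {1, 3}, {x56} × {1, 2, 3}, {x56, x57, x58} × {2}, {x57} × {1, 2, 3}, {x58} × {1, 2, 3}, {x56, x57} × {1, 3}, {x56, x58} × {1, 3}, {x57, x58} × {1, 3}, {x56, x57} × {1, 2, 3}, {x56, x58} × {1, 2, 3}, {x56, x57, x58} × {1, 3}, {x57, x58} × {1, 2, 3}, {x56, x57, x58} × {1, 2, 3}}; |τ_{X×Y}| = 64.

Enumerate products U × V with U ∈ τ_X, V ∈ τ_Y (deduplicated):
  ∅ × ∅ = {} (∅)
  {x56} × {2} = {(x56,2)}
  {x57} × {2} = {(x57,2)}
  {x58} × {2} = {(x58,2)}
  {x56} × {1, 3} = {(x56,1), (x56,3)}
  {x56, x57} × {2} = {(x56,2), (x57,2)}
  {x56, x58} × {2} = {(x56,2), (x58,2)}
  {x57} × {1, 3} = {(x57,1), (x57,3)}
  {x57, x58} × {2} = {(x57,2), (x58,2)}
  {x58} × {1, 3} = {(x58,1), (x58,3)}
  {x56} × {1, 2, 3} = {(x56,1), (x56,2), (x56,3)}
  {x56, x57, x58} × {2} = {(x56,2), (x57,2), (x58,2)}
  {x57} × {1, 2, 3} = {(x57,1), (x57,2), (x57,3)}
  {x58} × {1, 2, 3} = {(x58,1), (x58,2), (x58,3)}
  {x56, x57} × {1, 3} = {(x56,1), (x56,3), (x57,1), (x57,3)}
  {x56, x58} × {1, 3} = {(x56,1), (x56,3), (x58,1), (x58,3)}
  {x57, x58} × {1, 3} = {(x57,1), (x57,3), (x58,1), (x58,3)}
  {x56, x57} × {1, 2, 3} = {(x56,1), (x56,2), (x56,3), (x57,1), (x57,2), (x57,3)}
  {x56, x58} × {1, 2, 3} = {(x56,1), (x56,2), (x56,3), (x58,1), (x58,2), (x58,3)}
  {x56, x57, x58} × {1, 3} = {(x56,1), (x56,3), (x57,1), (x57,3), (x58,1), (x58,3)}
  {x57, x58} × {1, 2, 3} = {(x57,1), (x57,2), (x57,3), (x58,1), (x58,2), (x58,3)}
  {x56, x57, x58} × {1, 2, 3} = {(x56,1), (x56,2), (x56,3), (x57,1), (x57,2), (x57,3), (x58,1), (x58,2), (x58,3)}
These 22 distinct sets form the basis B.
Close under arbitrary unions to get τ_{X×Y}; counting gives |τ_{X×Y}| = 64.


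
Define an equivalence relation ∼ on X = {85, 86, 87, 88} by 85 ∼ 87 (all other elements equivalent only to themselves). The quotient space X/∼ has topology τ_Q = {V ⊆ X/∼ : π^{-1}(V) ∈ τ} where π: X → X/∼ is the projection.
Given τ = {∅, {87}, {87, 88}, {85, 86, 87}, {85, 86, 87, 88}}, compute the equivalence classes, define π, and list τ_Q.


X/∼ = {[85=87], [86], [88]}; |τ_Q| = 3.

Equivalence classes: [85=87], [86], [88].
Quotient map π: X → X/∼ sends 85 ↦ [85=87], 86 ↦ [86], 87 ↦ [85=87], 88 ↦ [88].
For each subset V ⊆ X/∼, compute π^{-1}(V) ⊆ X and check whether π^{-1}(V) ∈ τ. V is open in τ_Q iff π^{-1}(V) ∈ τ.
  V = {}: π^{-1}(V) = ∅ ∈ τ ✓.
  V = {[85=87]}: π^{-1}(V) = {85, 87} ∉ τ ✗.
  V = {[86]}: π^{-1}(V) = {86} ∉ τ ✗.
  V = {[85=87], [86]}: π^{-1}(V) = {85, 86, 87} ∈ τ ✓.
  V = {[88]}: π^{-1}(V) = {88} ∉ τ ✗.
  V = {[85=87], [88]}: π^{-1}(V) = {85, 87, 88} ∉ τ ✗.
  V = {[86], [88]}: π^{-1}(V) = {86, 88} ∉ τ ✗.
  V = {[85=87], [86], [88]}: π^{-1}(V) = {85, 86, 87, 88} ∈ τ ✓.
Open sets in the quotient: τ_Q = {{}, {[85=87], [86]}, {[85=87], [86], [88]}} (3 elements).


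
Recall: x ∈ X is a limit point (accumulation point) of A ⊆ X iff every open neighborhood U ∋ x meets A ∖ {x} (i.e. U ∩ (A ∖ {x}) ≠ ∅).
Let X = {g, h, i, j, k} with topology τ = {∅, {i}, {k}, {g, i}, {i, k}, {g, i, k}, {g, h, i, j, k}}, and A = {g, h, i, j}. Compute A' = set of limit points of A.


A' = {g, h, j}

For each x ∈ X, list the open sets U ∈ τ with x ∈ U, then check whether U ∩ (A ∖ {x}) ≠ ∅ for every such U.
  x = g: opens ∋ x are {g, i}, {g, i, k}, {g, h, i, j, k}; each meets A ∖ {g}, so x IS a limit point.
  x = h: opens ∋ x are {g, h, i, j, k}; each meets A ∖ {h}, so x IS a limit point.
  x = i: open {i} ∋ x has {i} ∩ (A ∖ {i}) = ∅, so x is NOT a limit point.
  x = j: opens ∋ x are {g, h, i, j, k}; each meets A ∖ {j}, so x IS a limit point.
  x = k: open {k} ∋ x has {k} ∩ (A ∖ {k}) = ∅, so x is NOT a limit point.
Collecting: A' = {g, h, j}.


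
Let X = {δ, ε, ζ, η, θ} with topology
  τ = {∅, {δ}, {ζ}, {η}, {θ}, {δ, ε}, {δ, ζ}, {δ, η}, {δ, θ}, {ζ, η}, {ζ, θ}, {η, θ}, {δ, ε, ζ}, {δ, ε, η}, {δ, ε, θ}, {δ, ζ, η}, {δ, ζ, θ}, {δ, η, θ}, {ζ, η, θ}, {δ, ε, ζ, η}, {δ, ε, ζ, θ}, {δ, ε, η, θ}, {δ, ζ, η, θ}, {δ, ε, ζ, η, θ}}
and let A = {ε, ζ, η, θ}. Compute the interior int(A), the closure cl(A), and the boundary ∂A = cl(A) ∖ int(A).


int(A) = {ζ, η, θ}, cl(A) = {ε, ζ, η, θ}, ∂A = {ε}.

Closed sets in (X, τ) are complements of opens:
  closed(X, τ) = {∅, {ε}, {ζ}, {η}, {θ}, {δ, ε}, {ε, ζ}, {ε, η}, {ε, θ}, {ζ, η}, {ζ, θ}, {η, θ}, {δ, ε, ζ}, {δ, ε, η}, {δ, ε, θ}, {ε, ζ, η}, {ε, ζ, θ}, {ε, η, θ}, {ζ, η, θ}, {δ, ε, ζ, η}, {δ, ε, ζ, θ}, {δ, ε, η, θ}, {ε, ζ, η, θ}, {δ, ε, ζ, η, θ}}.
int(A) = ⋃ {U ∈ τ : U ⊆ A}. Opens contained in A: ∅, {ζ}, {η}, {θ}, {ζ, η}, {ζ, θ}, {η, θ}, {ζ, η, θ}.
Taking the union of these: int(A) = {ζ, η, θ}.
cl(A) = ⋂ {C closed : A ⊆ C}. Closed sets containing A: {ε, ζ, η, θ}, {δ, ε, ζ, η, θ}.
Intersecting these: cl(A) = {ε, ζ, η, θ}.
∂A = cl(A) ∖ int(A) = {ε, ζ, η, θ} ∖ {ζ, η, θ} = {ε}.


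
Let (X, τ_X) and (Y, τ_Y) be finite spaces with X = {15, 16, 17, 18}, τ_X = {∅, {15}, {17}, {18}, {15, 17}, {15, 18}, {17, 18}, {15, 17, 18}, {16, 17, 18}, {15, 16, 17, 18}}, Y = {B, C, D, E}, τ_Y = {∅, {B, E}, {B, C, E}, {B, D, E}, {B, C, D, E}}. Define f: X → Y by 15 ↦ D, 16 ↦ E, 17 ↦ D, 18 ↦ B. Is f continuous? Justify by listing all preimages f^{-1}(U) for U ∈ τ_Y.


f is NOT continuous.

Compute f^{-1}(U) for each U ∈ τ_Y:
  U = ∅: f^{-1}(U) = ∅ ∈ τ_X ✓.
  U = {B, E}: f^{-1}(U) = {16, 18} ∉ τ_X ✗.
  U = {B, C, E}: f^{-1}(U) = {16, 18} ∉ τ_X ✗.
  U = {B, D, E}: f^{-1}(U) = {15, 16, 17, 18} ∈ τ_X ✓.
  U = {B, C, D, E}: f^{-1}(U) = {15, 16, 17, 18} ∈ τ_X ✓.
Found U = {B, E} with f^{-1}(U) = {16, 18} not in τ_X. Therefore f is NOT continuous.


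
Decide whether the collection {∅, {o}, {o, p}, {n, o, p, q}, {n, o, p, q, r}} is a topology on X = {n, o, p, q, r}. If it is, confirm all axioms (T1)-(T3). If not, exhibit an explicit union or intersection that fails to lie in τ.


τ IS a topology on X.

Axiom (T1): ∅ ∈ τ? Yes; X ∈ τ? Yes.
Axiom (T2/T3): check pairwise unions and intersections of members of τ.
All pairwise intersections and unions checked — each lies in τ. Therefore τ satisfies (T1), (T2), (T3): it IS a topology on X.


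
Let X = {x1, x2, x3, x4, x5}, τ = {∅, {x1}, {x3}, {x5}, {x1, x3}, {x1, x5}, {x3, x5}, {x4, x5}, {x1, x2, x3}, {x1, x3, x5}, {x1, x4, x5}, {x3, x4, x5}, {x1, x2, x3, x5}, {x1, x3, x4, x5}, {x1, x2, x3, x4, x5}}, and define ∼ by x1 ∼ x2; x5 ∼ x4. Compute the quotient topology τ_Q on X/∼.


X/∼ = {[x1=x2], [x3], [x4=x5]}; |τ_Q| = 6.

Equivalence classes: [x1=x2], [x3], [x4=x5].
Quotient map π: X → X/∼ sends x1 ↦ [x1=x2], x2 ↦ [x1=x2], x3 ↦ [x3], x4 ↦ [x4=x5], x5 ↦ [x4=x5].
For each subset V ⊆ X/∼, compute π^{-1}(V) ⊆ X and check whether π^{-1}(V) ∈ τ. V is open in τ_Q iff π^{-1}(V) ∈ τ.
  V = {}: π^{-1}(V) = ∅ ∈ τ ✓.
  V = {[x1=x2]}: π^{-1}(V) = {x1, x2} ∉ τ ✗.
  V = {[x3]}: π^{-1}(V) = {x3} ∈ τ ✓.
  V = {[x1=x2], [x3]}: π^{-1}(V) = {x1, x2, x3} ∈ τ ✓.
  V = {[x4=x5]}: π^{-1}(V) = {x4, x5} ∈ τ ✓.
  V = {[x1=x2], [x4=x5]}: π^{-1}(V) = {x1, x2, x4, x5} ∉ τ ✗.
  V = {[x3], [x4=x5]}: π^{-1}(V) = {x3, x4, x5} ∈ τ ✓.
  V = {[x1=x2], [x3], [x4=x5]}: π^{-1}(V) = {x1, x2, x3, x4, x5} ∈ τ ✓.
Open sets in the quotient: τ_Q = {{}, {[x3]}, {[x1=x2], [x3]}, {[x4=x5]}, {[x3], [x4=x5]}, {[x1=x2], [x3], [x4=x5]}} (6 elements).


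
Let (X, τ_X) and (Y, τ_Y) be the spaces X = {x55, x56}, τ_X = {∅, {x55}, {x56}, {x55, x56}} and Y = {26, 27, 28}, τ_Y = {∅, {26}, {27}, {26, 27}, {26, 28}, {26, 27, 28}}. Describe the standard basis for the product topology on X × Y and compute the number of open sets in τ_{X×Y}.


Basis B = {∅ × ∅, {x55} × {26}, {x55} × {27}, {x56} × {26}, {x56} × {27}, {x55} × {26, 27}, {x55} × {26, 28}, {x55, x56} × {26}, {x55, x56} × {27}, {x56} × {26, 27}, {x56} × {26, 28}, {x55} × {26, 27, 28}, {x56} × {26, 27, 28}, {x55, x56} × {26, 27}, {x55, x56} × {26, 28}, {x55, x56} × {26, 27, 28}}; |τ_{X×Y}| = 36.

Enumerate products U × V with U ∈ τ_X, V ∈ τ_Y (deduplicated):
  ∅ × ∅ = {} (∅)
  {x55} × {26} = {(x55,26)}
  {x55} × {27} = {(x55,27)}
  {x56} × {26} = {(x56,26)}
  {x56} × {27} = {(x56,27)}
  {x55} × {26, 27} = {(x55,26), (x55,27)}
  {x55} × {26, 28} = {(x55,26), (x55,28)}
  {x55, x56} × {26} = {(x55,26), (x56,26)}
  {x55, x56} × {27} = {(x55,27), (x56,27)}
  {x56} × {26, 27} = {(x56,26), (x56,27)}
  {x56} × {26, 28} = {(x56,26), (x56,28)}
  {x55} × {26, 27, 28} = {(x55,26), (x55,27), (x55,28)}
  {x56} × {26, 27, 28} = {(x56,26), (x56,27), (x56,28)}
  {x55, x56} × {26, 27} = {(x55,26), (x55,27), (x56,26), (x56,27)}
  {x55, x56} × {26, 28} = {(x55,26), (x55,28), (x56,26), (x56,28)}
  {x55, x56} × {26, 27, 28} = {(x55,26), (x55,27), (x55,28), (x56,26), (x56,27), (x56,28)}
These 16 distinct sets form the basis B.
Close under arbitrary unions to get τ_{X×Y}; counting gives |τ_{X×Y}| = 36.


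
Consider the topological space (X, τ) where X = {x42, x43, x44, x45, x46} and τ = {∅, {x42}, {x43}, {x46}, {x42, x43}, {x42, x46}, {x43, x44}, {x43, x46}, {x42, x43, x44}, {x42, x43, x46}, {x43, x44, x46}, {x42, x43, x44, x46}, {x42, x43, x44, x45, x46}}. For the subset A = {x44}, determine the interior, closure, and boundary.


int(A) = ∅, cl(A) = {x44, x45}, ∂A = {x44, x45}.

Closed sets in (X, τ) are complements of opens:
  closed(X, τ) = {∅, {x45}, {x42, x45}, {x44, x45}, {x45, x46}, {x42, x44, x45}, {x42, x45, x46}, {x43, x44, x45}, {x44, x45, x46}, {x42, x43, x44, x45}, {x42, x44, x45, x46}, {x43, x44, x45, x46}, {x42, x43, x44, x45, x46}}.
int(A) = ⋃ {U ∈ τ : U ⊆ A}. Opens contained in A: ∅.
Taking the union of these: int(A) = ∅.
cl(A) = ⋂ {C closed : A ⊆ C}. Closed sets containing A: {x44, x45}, {x42, x44, x45}, {x43, x44, x45}, {x44, x45, x46}, {x42, x43, x44, x45}, {x42, x44, x45, x46}, {x43, x44, x45, x46}, {x42, x43, x44, x45, x46}.
Intersecting these: cl(A) = {x44, x45}.
∂A = cl(A) ∖ int(A) = {x44, x45} ∖ ∅ = {x44, x45}.


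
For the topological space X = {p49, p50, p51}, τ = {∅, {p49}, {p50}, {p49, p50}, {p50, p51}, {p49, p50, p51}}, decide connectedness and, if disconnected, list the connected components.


(X, τ) is disconnected; components = [{p49}, {p50, p51}].

Find clopen sets (U ∈ τ with X ∖ U ∈ τ):
  U = ∅, X ∖ U = {p49, p50, p51} — both open, so U is clopen.
  U = {p49}, X ∖ U = {p50, p51} — both open, so U is clopen.
  U = {p50, p51}, X ∖ U = {p49} — both open, so U is clopen.
  U = {p49, p50, p51}, X ∖ U = ∅ — both open, so U is clopen.
Nontrivial clopen(s) exist: e.g. {p50, p51}. So (X, τ) is disconnected.
Compute connected components by grouping points that agree on all clopens:
  component: {p49}
  component: {p50, p51}


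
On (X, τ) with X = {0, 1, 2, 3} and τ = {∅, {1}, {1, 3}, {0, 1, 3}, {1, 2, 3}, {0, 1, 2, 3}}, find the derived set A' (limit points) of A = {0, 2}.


A' = ∅

For each x ∈ X, list the open sets U ∈ τ with x ∈ U, then check whether U ∩ (A ∖ {x}) ≠ ∅ for every such U.
  x = 0: open {0, 1, 3} ∋ x has {0, 1, 3} ∩ (A ∖ {0}) = ∅, so x is NOT a limit point.
  x = 1: open {1} ∋ x has {1} ∩ (A ∖ {1}) = ∅, so x is NOT a limit point.
  x = 2: open {1, 2, 3} ∋ x has {1, 2, 3} ∩ (A ∖ {2}) = ∅, so x is NOT a limit point.
  x = 3: open {1, 3} ∋ x has {1, 3} ∩ (A ∖ {3}) = ∅, so x is NOT a limit point.
Collecting: A' = ∅.


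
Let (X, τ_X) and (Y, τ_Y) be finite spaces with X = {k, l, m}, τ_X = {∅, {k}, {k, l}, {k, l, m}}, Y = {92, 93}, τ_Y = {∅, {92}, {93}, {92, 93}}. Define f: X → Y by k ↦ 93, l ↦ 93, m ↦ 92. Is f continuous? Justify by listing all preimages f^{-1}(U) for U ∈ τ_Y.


f is NOT continuous.

Compute f^{-1}(U) for each U ∈ τ_Y:
  U = ∅: f^{-1}(U) = ∅ ∈ τ_X ✓.
  U = {92}: f^{-1}(U) = {m} ∉ τ_X ✗.
  U = {93}: f^{-1}(U) = {k, l} ∈ τ_X ✓.
  U = {92, 93}: f^{-1}(U) = {k, l, m} ∈ τ_X ✓.
Found U = {92} with f^{-1}(U) = {m} not in τ_X. Therefore f is NOT continuous.


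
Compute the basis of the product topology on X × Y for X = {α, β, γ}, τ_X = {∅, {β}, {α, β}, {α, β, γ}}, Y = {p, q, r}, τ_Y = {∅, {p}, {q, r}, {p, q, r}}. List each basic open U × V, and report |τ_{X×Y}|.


Basis B = {∅ × ∅, {β} × {p}, {α, β} × {p}, {β} × {q, r}, {α, β, γ} × {p}, {β} × {p, q, r}, {α, β} × {q, r}, {α, β} × {p, q, r}, {α, β, γ} × {q, r}, {α, β, γ} × {p, q, r}}; |τ_{X×Y}| = 16.

Enumerate products U × V with U ∈ τ_X, V ∈ τ_Y (deduplicated):
  ∅ × ∅ = {} (∅)
  {β} × {p} = {(β,p)}
  {α, β} × {p} = {(α,p), (β,p)}
  {β} × {q, r} = {(β,q), (β,r)}
  {α, β, γ} × {p} = {(α,p), (β,p), (γ,p)}
  {β} × {p, q, r} = {(β,p), (β,q), (β,r)}
  {α, β} × {q, r} = {(α,q), (α,r), (β,q), (β,r)}
  {α, β} × {p, q, r} = {(α,p), (α,q), (α,r), (β,p), (β,q), (β,r)}
  {α, β, γ} × {q, r} = {(α,q), (α,r), (β,q), (β,r), (γ,q), (γ,r)}
  {α, β, γ} × {p, q, r} = {(α,p), (α,q), (α,r), (β,p), (β,q), (β,r), (γ,p), (γ,q), (γ,r)}
These 10 distinct sets form the basis B.
Close under arbitrary unions to get τ_{X×Y}; counting gives |τ_{X×Y}| = 16.


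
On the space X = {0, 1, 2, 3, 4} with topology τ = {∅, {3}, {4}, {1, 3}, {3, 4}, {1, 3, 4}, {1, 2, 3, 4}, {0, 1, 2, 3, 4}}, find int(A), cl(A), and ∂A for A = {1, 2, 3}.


int(A) = {1, 3}, cl(A) = {0, 1, 2, 3}, ∂A = {0, 2}.

Closed sets in (X, τ) are complements of opens:
  closed(X, τ) = {∅, {0}, {0, 2}, {0, 1, 2}, {0, 2, 4}, {0, 1, 2, 3}, {0, 1, 2, 4}, {0, 1, 2, 3, 4}}.
int(A) = ⋃ {U ∈ τ : U ⊆ A}. Opens contained in A: ∅, {3}, {1, 3}.
Taking the union of these: int(A) = {1, 3}.
cl(A) = ⋂ {C closed : A ⊆ C}. Closed sets containing A: {0, 1, 2, 3}, {0, 1, 2, 3, 4}.
Intersecting these: cl(A) = {0, 1, 2, 3}.
∂A = cl(A) ∖ int(A) = {0, 1, 2, 3} ∖ {1, 3} = {0, 2}.


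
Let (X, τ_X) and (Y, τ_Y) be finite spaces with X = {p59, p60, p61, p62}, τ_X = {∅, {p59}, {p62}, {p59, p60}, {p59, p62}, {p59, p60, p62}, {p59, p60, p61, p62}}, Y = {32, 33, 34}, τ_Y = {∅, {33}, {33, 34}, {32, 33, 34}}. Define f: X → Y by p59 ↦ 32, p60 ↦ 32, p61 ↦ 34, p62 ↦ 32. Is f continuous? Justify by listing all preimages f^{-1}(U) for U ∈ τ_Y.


f is NOT continuous.

Compute f^{-1}(U) for each U ∈ τ_Y:
  U = ∅: f^{-1}(U) = ∅ ∈ τ_X ✓.
  U = {33}: f^{-1}(U) = ∅ ∈ τ_X ✓.
  U = {33, 34}: f^{-1}(U) = {p61} ∉ τ_X ✗.
  U = {32, 33, 34}: f^{-1}(U) = {p59, p60, p61, p62} ∈ τ_X ✓.
Found U = {33, 34} with f^{-1}(U) = {p61} not in τ_X. Therefore f is NOT continuous.


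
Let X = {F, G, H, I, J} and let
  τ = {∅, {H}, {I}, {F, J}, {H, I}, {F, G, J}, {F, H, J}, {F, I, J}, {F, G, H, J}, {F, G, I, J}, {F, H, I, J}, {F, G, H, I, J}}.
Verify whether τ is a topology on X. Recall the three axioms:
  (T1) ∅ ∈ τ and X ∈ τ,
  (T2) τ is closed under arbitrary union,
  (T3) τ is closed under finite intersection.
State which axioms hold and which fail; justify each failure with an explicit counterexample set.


τ IS a topology on X.

Axiom (T1): ∅ ∈ τ? Yes; X ∈ τ? Yes.
Axiom (T2/T3): check pairwise unions and intersections of members of τ.
All pairwise intersections and unions checked — each lies in τ. Therefore τ satisfies (T1), (T2), (T3): it IS a topology on X.


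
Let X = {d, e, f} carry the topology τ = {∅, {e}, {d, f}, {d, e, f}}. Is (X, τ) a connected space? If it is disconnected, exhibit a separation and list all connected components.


(X, τ) is disconnected; components = [{e}, {d, f}].

Find clopen sets (U ∈ τ with X ∖ U ∈ τ):
  U = ∅, X ∖ U = {d, e, f} — both open, so U is clopen.
  U = {e}, X ∖ U = {d, f} — both open, so U is clopen.
  U = {d, f}, X ∖ U = {e} — both open, so U is clopen.
  U = {d, e, f}, X ∖ U = ∅ — both open, so U is clopen.
Nontrivial clopen(s) exist: e.g. {d, f}. So (X, τ) is disconnected.
Compute connected components by grouping points that agree on all clopens:
  component: {e}
  component: {d, f}


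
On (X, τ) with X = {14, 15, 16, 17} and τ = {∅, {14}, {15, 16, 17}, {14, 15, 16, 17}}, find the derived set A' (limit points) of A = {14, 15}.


A' = {16, 17}

For each x ∈ X, list the open sets U ∈ τ with x ∈ U, then check whether U ∩ (A ∖ {x}) ≠ ∅ for every such U.
  x = 14: open {14} ∋ x has {14} ∩ (A ∖ {14}) = ∅, so x is NOT a limit point.
  x = 15: open {15, 16, 17} ∋ x has {15, 16, 17} ∩ (A ∖ {15}) = ∅, so x is NOT a limit point.
  x = 16: opens ∋ x are {15, 16, 17}, {14, 15, 16, 17}; each meets A ∖ {16}, so x IS a limit point.
  x = 17: opens ∋ x are {15, 16, 17}, {14, 15, 16, 17}; each meets A ∖ {17}, so x IS a limit point.
Collecting: A' = {16, 17}.


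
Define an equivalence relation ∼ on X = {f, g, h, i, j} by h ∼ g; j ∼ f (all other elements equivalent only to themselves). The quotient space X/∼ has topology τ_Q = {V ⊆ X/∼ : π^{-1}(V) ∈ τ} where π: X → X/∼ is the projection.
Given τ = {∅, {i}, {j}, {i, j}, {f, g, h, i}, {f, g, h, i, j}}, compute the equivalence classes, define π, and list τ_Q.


X/∼ = {[f=j], [g=h], [i]}; |τ_Q| = 3.

Equivalence classes: [f=j], [g=h], [i].
Quotient map π: X → X/∼ sends f ↦ [f=j], g ↦ [g=h], h ↦ [g=h], i ↦ [i], j ↦ [f=j].
For each subset V ⊆ X/∼, compute π^{-1}(V) ⊆ X and check whether π^{-1}(V) ∈ τ. V is open in τ_Q iff π^{-1}(V) ∈ τ.
  V = {}: π^{-1}(V) = ∅ ∈ τ ✓.
  V = {[f=j]}: π^{-1}(V) = {f, j} ∉ τ ✗.
  V = {[g=h]}: π^{-1}(V) = {g, h} ∉ τ ✗.
  V = {[f=j], [g=h]}: π^{-1}(V) = {f, g, h, j} ∉ τ ✗.
  V = {[i]}: π^{-1}(V) = {i} ∈ τ ✓.
  V = {[f=j], [i]}: π^{-1}(V) = {f, i, j} ∉ τ ✗.
  V = {[g=h], [i]}: π^{-1}(V) = {g, h, i} ∉ τ ✗.
  V = {[f=j], [g=h], [i]}: π^{-1}(V) = {f, g, h, i, j} ∈ τ ✓.
Open sets in the quotient: τ_Q = {{}, {[i]}, {[f=j], [g=h], [i]}} (3 elements).


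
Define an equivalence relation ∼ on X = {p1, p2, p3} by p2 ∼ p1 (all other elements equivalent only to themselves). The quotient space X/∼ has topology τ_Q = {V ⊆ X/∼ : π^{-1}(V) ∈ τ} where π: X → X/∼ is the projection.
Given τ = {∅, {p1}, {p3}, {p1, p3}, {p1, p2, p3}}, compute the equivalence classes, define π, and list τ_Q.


X/∼ = {[p1=p2], [p3]}; |τ_Q| = 3.

Equivalence classes: [p1=p2], [p3].
Quotient map π: X → X/∼ sends p1 ↦ [p1=p2], p2 ↦ [p1=p2], p3 ↦ [p3].
For each subset V ⊆ X/∼, compute π^{-1}(V) ⊆ X and check whether π^{-1}(V) ∈ τ. V is open in τ_Q iff π^{-1}(V) ∈ τ.
  V = {}: π^{-1}(V) = ∅ ∈ τ ✓.
  V = {[p1=p2]}: π^{-1}(V) = {p1, p2} ∉ τ ✗.
  V = {[p3]}: π^{-1}(V) = {p3} ∈ τ ✓.
  V = {[p1=p2], [p3]}: π^{-1}(V) = {p1, p2, p3} ∈ τ ✓.
Open sets in the quotient: τ_Q = {{}, {[p3]}, {[p1=p2], [p3]}} (3 elements).


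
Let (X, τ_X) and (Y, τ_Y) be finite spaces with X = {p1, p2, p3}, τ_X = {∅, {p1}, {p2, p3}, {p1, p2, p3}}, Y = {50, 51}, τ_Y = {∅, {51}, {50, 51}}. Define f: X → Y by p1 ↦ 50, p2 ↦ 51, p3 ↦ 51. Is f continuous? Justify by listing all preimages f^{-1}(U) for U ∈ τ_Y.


f IS continuous.

Compute f^{-1}(U) for each U ∈ τ_Y:
  U = ∅: f^{-1}(U) = ∅ ∈ τ_X ✓.
  U = {51}: f^{-1}(U) = {p2, p3} ∈ τ_X ✓.
  U = {50, 51}: f^{-1}(U) = {p1, p2, p3} ∈ τ_X ✓.
Every preimage lies in τ_X, so f IS continuous.


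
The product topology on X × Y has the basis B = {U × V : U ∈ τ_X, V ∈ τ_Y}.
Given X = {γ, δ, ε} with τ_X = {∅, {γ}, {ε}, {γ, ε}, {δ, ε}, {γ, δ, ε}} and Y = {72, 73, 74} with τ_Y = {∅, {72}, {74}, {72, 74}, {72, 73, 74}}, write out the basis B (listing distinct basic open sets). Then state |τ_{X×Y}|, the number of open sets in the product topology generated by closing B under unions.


Basis B = {∅ × ∅, {γ} × {72}, {γ} × {74}, {ε} × {72}, {ε} × {74}, {γ} × {72, 74}, {γ, ε} × {72}, {γ, ε} × {74}, {δ, ε} × {72}, {δ, ε} × {74}, {ε} × {72, 74}, {γ} × {72, 73, 74}, {γ, δ, ε} × {72}, {γ, δ, ε} × {74}, {ε} × {72, 73, 74}, {γ, ε} × {72, 74}, {δ, ε} × {72, 74}, {γ, ε} × {72, 73, 74}, {γ, δ, ε} × {72, 74}, {δ, ε} × {72, 73, 74}, {γ, δ, ε} × {72, 73, 74}}; |τ_{X×Y}| = 70.

Enumerate products U × V with U ∈ τ_X, V ∈ τ_Y (deduplicated):
  ∅ × ∅ = {} (∅)
  {γ} × {72} = {(γ,72)}
  {γ} × {74} = {(γ,74)}
  {ε} × {72} = {(ε,72)}
  {ε} × {74} = {(ε,74)}
  {γ} × {72, 74} = {(γ,72), (γ,74)}
  {γ, ε} × {72} = {(γ,72), (ε,72)}
  {γ, ε} × {74} = {(γ,74), (ε,74)}
  {δ, ε} × {72} = {(δ,72), (ε,72)}
  {δ, ε} × {74} = {(δ,74), (ε,74)}
  {ε} × {72, 74} = {(ε,72), (ε,74)}
  {γ} × {72, 73, 74} = {(γ,72), (γ,73), (γ,74)}
  {γ, δ, ε} × {72} = {(γ,72), (δ,72), (ε,72)}
  {γ, δ, ε} × {74} = {(γ,74), (δ,74), (ε,74)}
  {ε} × {72, 73, 74} = {(ε,72), (ε,73), (ε,74)}
  {γ, ε} × {72, 74} = {(γ,72), (γ,74), (ε,72), (ε,74)}
  {δ, ε} × {72, 74} = {(δ,72), (δ,74), (ε,72), (ε,74)}
  {γ, ε} × {72, 73, 74} = {(γ,72), (γ,73), (γ,74), (ε,72), (ε,73), (ε,74)}
  {γ, δ, ε} × {72, 74} = {(γ,72), (γ,74), (δ,72), (δ,74), (ε,72), (ε,74)}
  {δ, ε} × {72, 73, 74} = {(δ,72), (δ,73), (δ,74), (ε,72), (ε,73), (ε,74)}
  {γ, δ, ε} × {72, 73, 74} = {(γ,72), (γ,73), (γ,74), (δ,72), (δ,73), (δ,74), (ε,72), (ε,73), (ε,74)}
These 21 distinct sets form the basis B.
Close under arbitrary unions to get τ_{X×Y}; counting gives |τ_{X×Y}| = 70.


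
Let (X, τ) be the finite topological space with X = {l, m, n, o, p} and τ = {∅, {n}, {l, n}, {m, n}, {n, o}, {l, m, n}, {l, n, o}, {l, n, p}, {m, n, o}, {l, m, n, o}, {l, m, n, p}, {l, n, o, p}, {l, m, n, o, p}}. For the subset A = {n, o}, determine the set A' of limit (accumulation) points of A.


A' = {l, m, o, p}

For each x ∈ X, list the open sets U ∈ τ with x ∈ U, then check whether U ∩ (A ∖ {x}) ≠ ∅ for every such U.
  x = l: opens ∋ x are {l, n}, {l, m, n}, {l, n, o}, {l, n, p}, {l, m, n, o}, {l, m, n, p}, {l, n, o, p}, {l, m, n, o, p}; each meets A ∖ {l}, so x IS a limit point.
  x = m: opens ∋ x are {m, n}, {l, m, n}, {m, n, o}, {l, m, n, o}, {l, m, n, p}, {l, m, n, o, p}; each meets A ∖ {m}, so x IS a limit point.
  x = n: open {n} ∋ x has {n} ∩ (A ∖ {n}) = ∅, so x is NOT a limit point.
  x = o: opens ∋ x are {n, o}, {l, n, o}, {m, n, o}, {l, m, n, o}, {l, n, o, p}, {l, m, n, o, p}; each meets A ∖ {o}, so x IS a limit point.
  x = p: opens ∋ x are {l, n, p}, {l, m, n, p}, {l, n, o, p}, {l, m, n, o, p}; each meets A ∖ {p}, so x IS a limit point.
Collecting: A' = {l, m, o, p}.


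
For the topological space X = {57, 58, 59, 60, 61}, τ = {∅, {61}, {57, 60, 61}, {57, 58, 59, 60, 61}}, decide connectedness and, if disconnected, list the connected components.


(X, τ) is connected.

Find clopen sets (U ∈ τ with X ∖ U ∈ τ):
  U = ∅, X ∖ U = {57, 58, 59, 60, 61} — both open, so U is clopen.
  U = {57, 58, 59, 60, 61}, X ∖ U = ∅ — both open, so U is clopen.
Only trivial clopens (∅ and X) exist, so (X, τ) is connected.
Compute connected components by grouping points that agree on all clopens:
  component: {57, 58, 59, 60, 61}
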